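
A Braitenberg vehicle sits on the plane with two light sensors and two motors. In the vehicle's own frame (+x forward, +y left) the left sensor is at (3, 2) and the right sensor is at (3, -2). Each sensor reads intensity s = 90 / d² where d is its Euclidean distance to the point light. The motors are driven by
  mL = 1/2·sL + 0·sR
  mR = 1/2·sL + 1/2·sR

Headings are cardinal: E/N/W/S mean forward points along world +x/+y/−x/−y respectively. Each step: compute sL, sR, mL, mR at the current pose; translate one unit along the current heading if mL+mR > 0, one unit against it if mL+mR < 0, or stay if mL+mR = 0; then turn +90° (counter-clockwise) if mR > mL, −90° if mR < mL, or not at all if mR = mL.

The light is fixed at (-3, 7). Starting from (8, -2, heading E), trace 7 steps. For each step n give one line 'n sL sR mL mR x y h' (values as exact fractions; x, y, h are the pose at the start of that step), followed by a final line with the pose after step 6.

0 18/49 90/317 9/49 5058/15533 8 -2 E
1 45/68 45/116 45/136 1035/1972 9 -2 N
2 90/181 10/13 45/181 1490/2353 9 -1 W
3 9/29 45/101 9/58 1107/2929 8 -1 S
4 18/49 90/317 9/49 5058/15533 8 -2 E
5 45/68 45/116 45/136 1035/1972 9 -2 N
6 90/181 10/13 45/181 1490/2353 9 -1 W
final 8 -1 S

n=0: pose=(8,-2,E); sL=18/49, sR=90/317; mL=9/49, mR=5058/15533; mL+mR=7911/15533 → advance +1; mR−mL=45/317 → turn +1·90°
n=1: pose=(9,-2,N); sL=45/68, sR=45/116; mL=45/136, mR=1035/1972; mL+mR=3375/3944 → advance +1; mR−mL=45/232 → turn +1·90°
n=2: pose=(9,-1,W); sL=90/181, sR=10/13; mL=45/181, mR=1490/2353; mL+mR=2075/2353 → advance +1; mR−mL=5/13 → turn +1·90°
n=3: pose=(8,-1,S); sL=9/29, sR=45/101; mL=9/58, mR=1107/2929; mL+mR=3123/5858 → advance +1; mR−mL=45/202 → turn +1·90°
n=4: pose=(8,-2,E); sL=18/49, sR=90/317; mL=9/49, mR=5058/15533; mL+mR=7911/15533 → advance +1; mR−mL=45/317 → turn +1·90°
n=5: pose=(9,-2,N); sL=45/68, sR=45/116; mL=45/136, mR=1035/1972; mL+mR=3375/3944 → advance +1; mR−mL=45/232 → turn +1·90°
n=6: pose=(9,-1,W); sL=90/181, sR=10/13; mL=45/181, mR=1490/2353; mL+mR=2075/2353 → advance +1; mR−mL=5/13 → turn +1·90°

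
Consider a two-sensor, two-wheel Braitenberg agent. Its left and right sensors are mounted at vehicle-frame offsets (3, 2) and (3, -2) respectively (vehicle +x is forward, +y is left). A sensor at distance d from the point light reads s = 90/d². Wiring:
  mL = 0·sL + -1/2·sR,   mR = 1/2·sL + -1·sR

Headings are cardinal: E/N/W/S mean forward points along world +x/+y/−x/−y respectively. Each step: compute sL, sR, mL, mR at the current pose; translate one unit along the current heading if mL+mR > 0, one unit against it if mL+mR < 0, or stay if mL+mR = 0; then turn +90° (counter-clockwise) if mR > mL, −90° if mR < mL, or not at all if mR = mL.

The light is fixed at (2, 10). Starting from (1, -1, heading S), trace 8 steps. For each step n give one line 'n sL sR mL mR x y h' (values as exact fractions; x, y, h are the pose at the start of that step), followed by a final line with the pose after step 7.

0 90/197 18/41 -9/41 -1701/8077 1 -1 S
1 45/34 45/74 -45/148 135/2516 1 0 E
2 18/13 90/49 -45/49 -729/637 0 0 N
3 45/41 9/17 -9/34 27/1394 0 -1 E
4 90/89 18/13 -9/13 -1017/1157 -1 -1 N
5 9/10 45/98 -45/196 -9/980 -1 -2 E
6 10/13 18/17 -9/17 -149/221 -2 -2 N
7 45/61 45/113 -45/226 -405/13786 -2 -3 E
final -3 -3 N

n=0: pose=(1,-1,S); sL=90/197, sR=18/41; mL=-9/41, mR=-1701/8077; mL+mR=-3474/8077 → advance -1; mR−mL=72/8077 → turn +1·90°
n=1: pose=(1,0,E); sL=45/34, sR=45/74; mL=-45/148, mR=135/2516; mL+mR=-315/1258 → advance -1; mR−mL=225/629 → turn +1·90°
n=2: pose=(0,0,N); sL=18/13, sR=90/49; mL=-45/49, mR=-729/637; mL+mR=-1314/637 → advance -1; mR−mL=-144/637 → turn -1·90°
n=3: pose=(0,-1,E); sL=45/41, sR=9/17; mL=-9/34, mR=27/1394; mL+mR=-171/697 → advance -1; mR−mL=198/697 → turn +1·90°
n=4: pose=(-1,-1,N); sL=90/89, sR=18/13; mL=-9/13, mR=-1017/1157; mL+mR=-1818/1157 → advance -1; mR−mL=-216/1157 → turn -1·90°
n=5: pose=(-1,-2,E); sL=9/10, sR=45/98; mL=-45/196, mR=-9/980; mL+mR=-117/490 → advance -1; mR−mL=54/245 → turn +1·90°
n=6: pose=(-2,-2,N); sL=10/13, sR=18/17; mL=-9/17, mR=-149/221; mL+mR=-266/221 → advance -1; mR−mL=-32/221 → turn -1·90°
n=7: pose=(-2,-3,E); sL=45/61, sR=45/113; mL=-45/226, mR=-405/13786; mL+mR=-1575/6893 → advance -1; mR−mL=1170/6893 → turn +1·90°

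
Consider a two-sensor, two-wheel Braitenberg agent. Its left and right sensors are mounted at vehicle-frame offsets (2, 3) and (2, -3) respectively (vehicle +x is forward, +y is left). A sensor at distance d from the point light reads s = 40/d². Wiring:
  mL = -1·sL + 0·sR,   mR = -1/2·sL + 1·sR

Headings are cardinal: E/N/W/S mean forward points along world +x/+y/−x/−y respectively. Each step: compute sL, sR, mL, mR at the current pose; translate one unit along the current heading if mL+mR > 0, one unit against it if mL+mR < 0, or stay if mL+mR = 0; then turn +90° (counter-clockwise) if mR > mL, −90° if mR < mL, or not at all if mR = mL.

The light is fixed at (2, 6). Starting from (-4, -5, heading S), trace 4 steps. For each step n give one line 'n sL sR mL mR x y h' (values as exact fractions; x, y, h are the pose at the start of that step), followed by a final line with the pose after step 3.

0 20/89 4/25 -20/89 106/2225 -4 -5 S
1 8/13 8/37 -8/13 -44/481 -4 -4 E
2 10/41 1/2 -10/41 31/82 -5 -4 N
3 8/45 40/117 -8/45 148/585 -5 -3 W
final -6 -3 S

n=0: pose=(-4,-5,S); sL=20/89, sR=4/25; mL=-20/89, mR=106/2225; mL+mR=-394/2225 → advance -1; mR−mL=606/2225 → turn +1·90°
n=1: pose=(-4,-4,E); sL=8/13, sR=8/37; mL=-8/13, mR=-44/481; mL+mR=-340/481 → advance -1; mR−mL=252/481 → turn +1·90°
n=2: pose=(-5,-4,N); sL=10/41, sR=1/2; mL=-10/41, mR=31/82; mL+mR=11/82 → advance +1; mR−mL=51/82 → turn +1·90°
n=3: pose=(-5,-3,W); sL=8/45, sR=40/117; mL=-8/45, mR=148/585; mL+mR=44/585 → advance +1; mR−mL=28/65 → turn +1·90°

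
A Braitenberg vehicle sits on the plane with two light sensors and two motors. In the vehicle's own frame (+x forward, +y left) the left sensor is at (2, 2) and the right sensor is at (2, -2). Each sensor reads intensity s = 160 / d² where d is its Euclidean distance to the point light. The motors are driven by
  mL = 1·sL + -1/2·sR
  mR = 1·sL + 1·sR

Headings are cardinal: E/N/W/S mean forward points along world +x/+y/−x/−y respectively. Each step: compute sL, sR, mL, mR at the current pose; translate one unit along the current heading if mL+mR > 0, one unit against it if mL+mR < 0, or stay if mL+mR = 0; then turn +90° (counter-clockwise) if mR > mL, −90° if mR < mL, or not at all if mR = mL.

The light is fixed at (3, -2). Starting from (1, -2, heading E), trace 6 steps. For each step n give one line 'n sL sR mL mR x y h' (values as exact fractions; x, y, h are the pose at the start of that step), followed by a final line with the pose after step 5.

0 40 40 20 80 1 -2 E
1 160/13 32 -48/13 576/13 2 -2 N
2 16 80/9 104/9 224/9 2 -1 W
3 160 160/17 2640/17 2880/17 1 -1 S
4 40 40 20 80 1 -2 E
5 160/13 32 -48/13 576/13 2 -2 N
final 2 -1 W

n=0: pose=(1,-2,E); sL=40, sR=40; mL=20, mR=80; mL+mR=100 → advance +1; mR−mL=60 → turn +1·90°
n=1: pose=(2,-2,N); sL=160/13, sR=32; mL=-48/13, mR=576/13; mL+mR=528/13 → advance +1; mR−mL=48 → turn +1·90°
n=2: pose=(2,-1,W); sL=16, sR=80/9; mL=104/9, mR=224/9; mL+mR=328/9 → advance +1; mR−mL=40/3 → turn +1·90°
n=3: pose=(1,-1,S); sL=160, sR=160/17; mL=2640/17, mR=2880/17; mL+mR=5520/17 → advance +1; mR−mL=240/17 → turn +1·90°
n=4: pose=(1,-2,E); sL=40, sR=40; mL=20, mR=80; mL+mR=100 → advance +1; mR−mL=60 → turn +1·90°
n=5: pose=(2,-2,N); sL=160/13, sR=32; mL=-48/13, mR=576/13; mL+mR=528/13 → advance +1; mR−mL=48 → turn +1·90°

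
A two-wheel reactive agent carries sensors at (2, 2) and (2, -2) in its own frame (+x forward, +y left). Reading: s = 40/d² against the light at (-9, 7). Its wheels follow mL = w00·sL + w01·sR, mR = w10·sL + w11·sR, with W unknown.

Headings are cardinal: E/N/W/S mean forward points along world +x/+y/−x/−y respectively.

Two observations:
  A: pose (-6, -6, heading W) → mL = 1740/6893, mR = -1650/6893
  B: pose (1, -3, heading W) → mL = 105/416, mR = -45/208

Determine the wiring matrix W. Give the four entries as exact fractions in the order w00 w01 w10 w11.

obs A: pose=(-6,-6,W) → sL=20/113, sR=20/61, mL=1740/6893, mR=-1650/6893
obs B: pose=(1,-3,W) → sL=5/26, sR=5/16, mL=105/416, mR=-45/208
sensor matrix S = [[20/113, 20/61], [5/26, 5/16]]; det S = -2775/358436
solve [mL_A; mL_B] = S·[w00; w01] and [mR_A; mR_B] = S·[w10; w11]:
  w00 = 1/2, w01 = 1/2, w10 = 1/2, w11 = -1

1/2 1/2 1/2 -1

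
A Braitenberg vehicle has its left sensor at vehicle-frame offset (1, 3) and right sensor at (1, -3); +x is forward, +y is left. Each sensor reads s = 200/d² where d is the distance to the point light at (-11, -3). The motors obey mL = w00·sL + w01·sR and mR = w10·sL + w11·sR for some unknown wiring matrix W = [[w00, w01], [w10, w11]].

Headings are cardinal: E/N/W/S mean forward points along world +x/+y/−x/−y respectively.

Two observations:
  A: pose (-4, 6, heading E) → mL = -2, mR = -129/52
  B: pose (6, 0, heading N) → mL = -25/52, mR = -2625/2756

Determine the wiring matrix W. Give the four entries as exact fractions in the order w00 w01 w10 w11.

obs A: pose=(-4,6,E) → sL=25/26, sR=2, mL=-2, mR=-129/52
obs B: pose=(6,0,N) → sL=50/53, sR=25/52, mL=-25/52, mR=-2625/2756
sensor matrix S = [[25/26, 2], [50/53, 25/52]]; det S = -102075/71656
solve [mL_A; mL_B] = S·[w00; w01] and [mR_A; mR_B] = S·[w10; w11]:
  w00 = 0, w01 = -1, w10 = -1/2, w11 = -1

0 -1 -1/2 -1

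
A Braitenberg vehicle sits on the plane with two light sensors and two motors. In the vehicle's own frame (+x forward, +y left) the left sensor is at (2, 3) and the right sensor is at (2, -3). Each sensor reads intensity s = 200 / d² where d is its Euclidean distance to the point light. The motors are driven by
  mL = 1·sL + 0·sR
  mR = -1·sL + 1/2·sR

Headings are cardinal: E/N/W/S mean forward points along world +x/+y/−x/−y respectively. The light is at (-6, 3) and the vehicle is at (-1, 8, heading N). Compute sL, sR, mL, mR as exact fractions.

200/53 200/113 200/53 -17300/5989

left sensor world pos  = (-4, 10); dL² = 53
right sensor world pos = (2, 10); dR² = 113
sL = 200/53 = 200/53
sR = 200/113 = 200/113
mL = 1·sL + 0·sR = 200/53
mR = -1·sL + 1/2·sR = -17300/5989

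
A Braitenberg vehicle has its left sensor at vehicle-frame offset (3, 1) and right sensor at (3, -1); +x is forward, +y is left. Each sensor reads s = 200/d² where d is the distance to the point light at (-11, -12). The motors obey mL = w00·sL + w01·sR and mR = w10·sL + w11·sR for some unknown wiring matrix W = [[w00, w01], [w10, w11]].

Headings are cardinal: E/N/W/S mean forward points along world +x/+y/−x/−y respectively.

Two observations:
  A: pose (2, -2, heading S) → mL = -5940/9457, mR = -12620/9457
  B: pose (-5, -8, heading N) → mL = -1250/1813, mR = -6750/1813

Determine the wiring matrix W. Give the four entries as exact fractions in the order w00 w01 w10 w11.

1/2 -1 -1 -1/2

obs A: pose=(2,-2,S) → sL=40/49, sR=200/193, mL=-5940/9457, mR=-12620/9457
obs B: pose=(-5,-8,N) → sL=100/37, sR=100/49, mL=-1250/1813, mR=-6750/1813
sensor matrix S = [[40/49, 200/193], [100/37, 100/49]]; det S = -19456000/17145541
solve [mL_A; mL_B] = S·[w00; w01] and [mR_A; mR_B] = S·[w10; w11]:
  w00 = 1/2, w01 = -1, w10 = -1, w11 = -1/2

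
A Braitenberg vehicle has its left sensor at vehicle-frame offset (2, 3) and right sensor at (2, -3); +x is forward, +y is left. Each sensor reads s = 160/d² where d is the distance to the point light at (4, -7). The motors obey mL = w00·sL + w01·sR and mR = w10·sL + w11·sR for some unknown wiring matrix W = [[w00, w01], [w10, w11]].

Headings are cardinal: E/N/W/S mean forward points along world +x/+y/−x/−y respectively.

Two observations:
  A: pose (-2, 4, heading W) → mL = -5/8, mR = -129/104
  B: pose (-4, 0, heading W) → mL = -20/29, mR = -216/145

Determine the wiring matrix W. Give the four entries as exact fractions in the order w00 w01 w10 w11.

-1/2 0 -1/2 -1

obs A: pose=(-2,4,W) → sL=5/4, sR=8/13, mL=-5/8, mR=-129/104
obs B: pose=(-4,0,W) → sL=40/29, sR=4/5, mL=-20/29, mR=-216/145
sensor matrix S = [[5/4, 8/13], [40/29, 4/5]]; det S = 57/377
solve [mL_A; mL_B] = S·[w00; w01] and [mR_A; mR_B] = S·[w10; w11]:
  w00 = -1/2, w01 = 0, w10 = -1/2, w11 = -1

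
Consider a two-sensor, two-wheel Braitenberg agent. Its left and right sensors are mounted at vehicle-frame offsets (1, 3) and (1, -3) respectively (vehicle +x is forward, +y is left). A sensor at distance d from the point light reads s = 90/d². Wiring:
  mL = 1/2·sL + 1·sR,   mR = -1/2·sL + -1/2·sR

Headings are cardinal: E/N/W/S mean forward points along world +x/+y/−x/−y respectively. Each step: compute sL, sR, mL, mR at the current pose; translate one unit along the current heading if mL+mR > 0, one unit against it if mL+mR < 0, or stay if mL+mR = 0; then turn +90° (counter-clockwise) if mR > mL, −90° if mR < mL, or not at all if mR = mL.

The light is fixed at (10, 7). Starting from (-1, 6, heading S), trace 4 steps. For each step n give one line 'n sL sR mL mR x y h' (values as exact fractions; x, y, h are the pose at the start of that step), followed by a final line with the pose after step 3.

0 45/34 9/20 189/170 -603/680 -1 6 S
1 90/169 18/29 4347/4901 -2826/4901 -1 5 W
2 45/113 45/41 12015/9266 -3465/4633 -2 5 N
3 18/25 90/137 3483/3425 -2358/3425 -2 6 E
final -1 6 S

n=0: pose=(-1,6,S); sL=45/34, sR=9/20; mL=189/170, mR=-603/680; mL+mR=9/40 → advance +1; mR−mL=-1359/680 → turn -1·90°
n=1: pose=(-1,5,W); sL=90/169, sR=18/29; mL=4347/4901, mR=-2826/4901; mL+mR=9/29 → advance +1; mR−mL=-7173/4901 → turn -1·90°
n=2: pose=(-2,5,N); sL=45/113, sR=45/41; mL=12015/9266, mR=-3465/4633; mL+mR=45/82 → advance +1; mR−mL=-18945/9266 → turn -1·90°
n=3: pose=(-2,6,E); sL=18/25, sR=90/137; mL=3483/3425, mR=-2358/3425; mL+mR=45/137 → advance +1; mR−mL=-5841/3425 → turn -1·90°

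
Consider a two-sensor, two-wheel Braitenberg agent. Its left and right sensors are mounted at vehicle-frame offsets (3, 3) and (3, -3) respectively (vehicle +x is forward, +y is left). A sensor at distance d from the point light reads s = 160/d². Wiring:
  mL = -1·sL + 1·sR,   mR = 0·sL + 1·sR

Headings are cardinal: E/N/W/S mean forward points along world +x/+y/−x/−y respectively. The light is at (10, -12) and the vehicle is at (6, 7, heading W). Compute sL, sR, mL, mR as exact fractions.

32/61 160/533 -7296/32513 160/533

left sensor world pos  = (3, 4); dL² = 305
right sensor world pos = (3, 10); dR² = 533
sL = 160/305 = 32/61
sR = 160/533 = 160/533
mL = -1·sL + 1·sR = -7296/32513
mR = 0·sL + 1·sR = 160/533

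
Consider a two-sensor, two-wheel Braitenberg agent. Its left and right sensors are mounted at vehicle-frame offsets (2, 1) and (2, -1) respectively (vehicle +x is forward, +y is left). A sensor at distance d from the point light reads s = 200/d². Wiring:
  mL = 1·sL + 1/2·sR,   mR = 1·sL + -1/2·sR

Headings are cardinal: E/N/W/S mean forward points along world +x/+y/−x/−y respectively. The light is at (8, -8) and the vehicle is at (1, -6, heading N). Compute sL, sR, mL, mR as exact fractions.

left sensor world pos  = (0, -4); dL² = 80
right sensor world pos = (2, -4); dR² = 52
sL = 200/80 = 5/2
sR = 200/52 = 50/13
mL = 1·sL + 1/2·sR = 115/26
mR = 1·sL + -1/2·sR = 15/26

5/2 50/13 115/26 15/26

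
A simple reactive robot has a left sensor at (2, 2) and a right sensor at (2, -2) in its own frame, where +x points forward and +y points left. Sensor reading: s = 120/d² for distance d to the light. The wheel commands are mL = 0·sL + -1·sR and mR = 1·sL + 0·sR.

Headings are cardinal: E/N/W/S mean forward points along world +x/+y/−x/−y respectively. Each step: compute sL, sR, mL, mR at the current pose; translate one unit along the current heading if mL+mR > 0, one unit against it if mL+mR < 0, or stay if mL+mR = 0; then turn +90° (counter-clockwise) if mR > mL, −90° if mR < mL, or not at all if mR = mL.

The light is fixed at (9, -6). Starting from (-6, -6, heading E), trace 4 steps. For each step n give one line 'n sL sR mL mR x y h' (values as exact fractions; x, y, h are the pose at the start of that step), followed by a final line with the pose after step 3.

n=0: pose=(-6,-6,E); sL=120/173, sR=120/173; mL=-120/173, mR=120/173; mL+mR=0 → advance +0; mR−mL=240/173 → turn +1·90°
n=1: pose=(-6,-6,N); sL=120/293, sR=120/173; mL=-120/173, mR=120/293; mL+mR=-14400/50689 → advance -1; mR−mL=55920/50689 → turn +1·90°
n=2: pose=(-6,-7,W); sL=60/149, sR=12/29; mL=-12/29, mR=60/149; mL+mR=-48/4321 → advance -1; mR−mL=3528/4321 → turn +1·90°
n=3: pose=(-5,-7,S); sL=40/51, sR=24/53; mL=-24/53, mR=40/51; mL+mR=896/2703 → advance +1; mR−mL=3344/2703 → turn +1·90°

0 120/173 120/173 -120/173 120/173 -6 -6 E
1 120/293 120/173 -120/173 120/293 -6 -6 N
2 60/149 12/29 -12/29 60/149 -6 -7 W
3 40/51 24/53 -24/53 40/51 -5 -7 S
final -5 -8 E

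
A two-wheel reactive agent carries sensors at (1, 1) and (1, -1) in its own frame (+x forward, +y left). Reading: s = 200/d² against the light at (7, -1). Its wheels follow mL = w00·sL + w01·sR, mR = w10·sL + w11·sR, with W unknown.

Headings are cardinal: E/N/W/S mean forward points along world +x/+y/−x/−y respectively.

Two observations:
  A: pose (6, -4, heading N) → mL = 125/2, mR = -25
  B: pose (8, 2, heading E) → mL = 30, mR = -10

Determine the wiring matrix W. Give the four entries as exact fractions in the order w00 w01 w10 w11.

obs A: pose=(6,-4,N) → sL=25, sR=50, mL=125/2, mR=-25
obs B: pose=(8,2,E) → sL=10, sR=25, mL=30, mR=-10
sensor matrix S = [[25, 50], [10, 25]]; det S = 125
solve [mL_A; mL_B] = S·[w00; w01] and [mR_A; mR_B] = S·[w10; w11]:
  w00 = 1/2, w01 = 1, w10 = -1, w11 = 0

1/2 1 -1 0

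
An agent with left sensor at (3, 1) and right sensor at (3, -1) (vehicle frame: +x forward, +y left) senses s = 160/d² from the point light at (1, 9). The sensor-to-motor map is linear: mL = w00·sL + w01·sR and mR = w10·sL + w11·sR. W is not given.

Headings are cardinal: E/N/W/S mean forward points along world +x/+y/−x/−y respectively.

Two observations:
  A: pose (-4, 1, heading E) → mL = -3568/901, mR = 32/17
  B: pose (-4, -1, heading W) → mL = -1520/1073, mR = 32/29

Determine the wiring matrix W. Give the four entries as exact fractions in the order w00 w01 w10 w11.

-1 -1/2 0 1

obs A: pose=(-4,1,E) → sL=160/53, sR=32/17, mL=-3568/901, mR=32/17
obs B: pose=(-4,-1,W) → sL=32/37, sR=32/29, mL=-1520/1073, mR=32/29
sensor matrix S = [[160/53, 32/17], [32/37, 32/29]]; det S = 1646592/966773
solve [mL_A; mL_B] = S·[w00; w01] and [mR_A; mR_B] = S·[w10; w11]:
  w00 = -1, w01 = -1/2, w10 = 0, w11 = 1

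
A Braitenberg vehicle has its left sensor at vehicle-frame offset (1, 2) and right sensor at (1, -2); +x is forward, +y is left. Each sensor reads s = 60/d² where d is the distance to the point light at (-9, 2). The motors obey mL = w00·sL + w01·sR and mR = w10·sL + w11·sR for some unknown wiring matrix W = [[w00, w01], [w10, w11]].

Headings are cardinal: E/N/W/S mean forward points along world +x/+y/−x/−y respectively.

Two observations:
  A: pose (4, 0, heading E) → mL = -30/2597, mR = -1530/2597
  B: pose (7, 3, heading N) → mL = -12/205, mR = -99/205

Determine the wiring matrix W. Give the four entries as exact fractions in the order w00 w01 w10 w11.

obs A: pose=(4,0,E) → sL=15/49, sR=15/53, mL=-30/2597, mR=-1530/2597
obs B: pose=(7,3,N) → sL=3/10, sR=15/82, mL=-12/205, mR=-99/205
sensor matrix S = [[15/49, 15/53], [3/10, 15/82]]; det S = -3078/106477
solve [mL_A; mL_B] = S·[w00; w01] and [mR_A; mR_B] = S·[w10; w11]:
  w00 = -1/2, w01 = 1/2, w10 = -1, w11 = -1

-1/2 1/2 -1 -1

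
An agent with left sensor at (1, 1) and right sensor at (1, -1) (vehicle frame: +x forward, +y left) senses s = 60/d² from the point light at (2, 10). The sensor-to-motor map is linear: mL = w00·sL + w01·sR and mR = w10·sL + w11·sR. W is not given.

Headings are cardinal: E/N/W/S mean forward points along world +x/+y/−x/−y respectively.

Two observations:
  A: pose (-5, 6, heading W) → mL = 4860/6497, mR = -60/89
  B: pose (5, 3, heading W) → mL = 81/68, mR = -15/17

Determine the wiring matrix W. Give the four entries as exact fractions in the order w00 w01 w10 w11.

obs A: pose=(-5,6,W) → sL=60/89, sR=60/73, mL=4860/6497, mR=-60/89
obs B: pose=(5,3,W) → sL=15/17, sR=3/2, mL=81/68, mR=-15/17
sensor matrix S = [[60/89, 60/73], [15/17, 3/2]]; det S = 31590/110449
solve [mL_A; mL_B] = S·[w00; w01] and [mR_A; mR_B] = S·[w10; w11]:
  w00 = 1/2, w01 = 1/2, w10 = -1, w11 = 0

1/2 1/2 -1 0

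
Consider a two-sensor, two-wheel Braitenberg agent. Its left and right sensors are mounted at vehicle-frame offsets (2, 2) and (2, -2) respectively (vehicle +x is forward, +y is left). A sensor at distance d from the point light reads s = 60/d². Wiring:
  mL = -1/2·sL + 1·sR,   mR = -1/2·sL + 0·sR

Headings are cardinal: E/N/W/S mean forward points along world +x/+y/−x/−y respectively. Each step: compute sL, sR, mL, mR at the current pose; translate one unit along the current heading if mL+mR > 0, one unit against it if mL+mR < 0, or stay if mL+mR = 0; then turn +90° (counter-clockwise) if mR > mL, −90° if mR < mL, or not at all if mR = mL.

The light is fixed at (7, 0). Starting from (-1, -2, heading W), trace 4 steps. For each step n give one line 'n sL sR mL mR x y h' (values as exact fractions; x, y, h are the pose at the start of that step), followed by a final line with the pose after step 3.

0 15/29 3/5 99/290 -15/58 -1 -2 W
1 60/121 60/49 5790/5929 -30/121 -2 -2 N
2 6/5 30/29 63/145 -3/5 -2 -1 E
3 60/73 20/51 -70/3723 -30/73 -3 -1 S
final -3 0 W

n=0: pose=(-1,-2,W); sL=15/29, sR=3/5; mL=99/290, mR=-15/58; mL+mR=12/145 → advance +1; mR−mL=-3/5 → turn -1·90°
n=1: pose=(-2,-2,N); sL=60/121, sR=60/49; mL=5790/5929, mR=-30/121; mL+mR=4320/5929 → advance +1; mR−mL=-60/49 → turn -1·90°
n=2: pose=(-2,-1,E); sL=6/5, sR=30/29; mL=63/145, mR=-3/5; mL+mR=-24/145 → advance -1; mR−mL=-30/29 → turn -1·90°
n=3: pose=(-3,-1,S); sL=60/73, sR=20/51; mL=-70/3723, mR=-30/73; mL+mR=-1600/3723 → advance -1; mR−mL=-20/51 → turn -1·90°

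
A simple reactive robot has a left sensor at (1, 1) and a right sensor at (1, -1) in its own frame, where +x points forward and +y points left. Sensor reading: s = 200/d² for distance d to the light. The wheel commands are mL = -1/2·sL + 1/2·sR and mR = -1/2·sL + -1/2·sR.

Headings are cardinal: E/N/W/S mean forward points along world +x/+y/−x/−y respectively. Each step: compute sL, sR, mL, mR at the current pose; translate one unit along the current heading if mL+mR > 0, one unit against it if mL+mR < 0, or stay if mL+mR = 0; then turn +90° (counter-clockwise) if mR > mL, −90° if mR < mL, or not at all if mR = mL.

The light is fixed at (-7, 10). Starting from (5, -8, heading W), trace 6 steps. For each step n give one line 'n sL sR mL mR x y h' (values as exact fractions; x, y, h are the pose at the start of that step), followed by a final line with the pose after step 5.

n=0: pose=(5,-8,W); sL=100/241, sR=20/41; mL=360/9881, mR=-4460/9881; mL+mR=-100/241 → advance -1; mR−mL=-20/41 → turn -1·90°
n=1: pose=(6,-8,N); sL=200/433, sR=40/97; mL=-1040/42001, mR=-18360/42001; mL+mR=-200/433 → advance -1; mR−mL=-40/97 → turn -1·90°
n=2: pose=(6,-9,E); sL=5/13, sR=50/149; mL=-95/3874, mR=-1395/3874; mL+mR=-5/13 → advance -1; mR−mL=-50/149 → turn -1·90°
n=3: pose=(5,-9,S); sL=200/569, sR=200/521; mL=4800/296449, mR=-109000/296449; mL+mR=-200/569 → advance -1; mR−mL=-200/521 → turn -1·90°
n=4: pose=(5,-8,W); sL=100/241, sR=20/41; mL=360/9881, mR=-4460/9881; mL+mR=-100/241 → advance -1; mR−mL=-20/41 → turn -1·90°
n=5: pose=(6,-8,N); sL=200/433, sR=40/97; mL=-1040/42001, mR=-18360/42001; mL+mR=-200/433 → advance -1; mR−mL=-40/97 → turn -1·90°

0 100/241 20/41 360/9881 -4460/9881 5 -8 W
1 200/433 40/97 -1040/42001 -18360/42001 6 -8 N
2 5/13 50/149 -95/3874 -1395/3874 6 -9 E
3 200/569 200/521 4800/296449 -109000/296449 5 -9 S
4 100/241 20/41 360/9881 -4460/9881 5 -8 W
5 200/433 40/97 -1040/42001 -18360/42001 6 -8 N
final 6 -9 E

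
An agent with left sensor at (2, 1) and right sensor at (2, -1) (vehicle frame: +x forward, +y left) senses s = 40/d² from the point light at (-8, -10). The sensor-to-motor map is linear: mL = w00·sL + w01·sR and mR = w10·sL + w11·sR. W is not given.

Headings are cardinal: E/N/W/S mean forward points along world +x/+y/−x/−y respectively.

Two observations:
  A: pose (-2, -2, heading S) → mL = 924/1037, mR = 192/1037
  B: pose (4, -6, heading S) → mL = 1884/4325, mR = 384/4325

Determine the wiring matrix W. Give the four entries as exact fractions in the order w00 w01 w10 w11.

obs A: pose=(-2,-2,S) → sL=8/17, sR=40/61, mL=924/1037, mR=192/1037
obs B: pose=(4,-6,S) → sL=40/173, sR=8/25, mL=1884/4325, mR=384/4325
sensor matrix S = [[8/17, 40/61], [40/173, 8/25]]; det S = -4608/4485025
solve [mL_A; mL_B] = S·[w00; w01] and [mR_A; mR_B] = S·[w10; w11]:
  w00 = 1/2, w01 = 1, w10 = -1, w11 = 1

1/2 1 -1 1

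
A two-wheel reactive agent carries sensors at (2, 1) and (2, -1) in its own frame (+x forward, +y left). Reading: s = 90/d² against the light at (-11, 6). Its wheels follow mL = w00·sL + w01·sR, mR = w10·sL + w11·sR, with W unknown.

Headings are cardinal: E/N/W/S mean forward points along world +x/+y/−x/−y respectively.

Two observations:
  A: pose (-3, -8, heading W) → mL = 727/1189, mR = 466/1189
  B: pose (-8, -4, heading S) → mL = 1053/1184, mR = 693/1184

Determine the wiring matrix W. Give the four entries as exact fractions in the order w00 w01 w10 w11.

1/2 1 1/2 1/2

obs A: pose=(-3,-8,W) → sL=10/29, sR=18/41, mL=727/1189, mR=466/1189
obs B: pose=(-8,-4,S) → sL=9/16, sR=45/74, mL=1053/1184, mR=693/1184
sensor matrix S = [[10/29, 18/41], [9/16, 45/74]]; det S = -13113/351944
solve [mL_A; mL_B] = S·[w00; w01] and [mR_A; mR_B] = S·[w10; w11]:
  w00 = 1/2, w01 = 1, w10 = 1/2, w11 = 1/2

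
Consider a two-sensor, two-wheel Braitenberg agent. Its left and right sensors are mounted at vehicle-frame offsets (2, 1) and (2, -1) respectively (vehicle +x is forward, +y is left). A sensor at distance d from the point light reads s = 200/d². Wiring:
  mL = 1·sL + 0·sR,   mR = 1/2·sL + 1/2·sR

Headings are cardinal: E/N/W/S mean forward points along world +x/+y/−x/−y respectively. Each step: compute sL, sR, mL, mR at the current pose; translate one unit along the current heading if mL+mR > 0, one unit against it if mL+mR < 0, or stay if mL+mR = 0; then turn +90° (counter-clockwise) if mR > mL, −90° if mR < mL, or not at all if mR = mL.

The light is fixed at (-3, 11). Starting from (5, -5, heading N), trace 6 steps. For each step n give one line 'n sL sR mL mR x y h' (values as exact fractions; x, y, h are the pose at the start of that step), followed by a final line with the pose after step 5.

0 40/49 200/277 40/49 10440/13573 5 -5 N
1 25/37 50/89 25/37 4075/6586 5 -4 E
2 200/389 200/353 200/389 74200/137317 6 -4 S
3 100/173 20/41 100/173 3780/7093 6 -5 E
4 40/89 40/81 40/89 3400/7209 7 -5 S
5 1/2 50/117 1/2 217/468 7 -6 E
final 8 -6 S

n=0: pose=(5,-5,N); sL=40/49, sR=200/277; mL=40/49, mR=10440/13573; mL+mR=21520/13573 → advance +1; mR−mL=-640/13573 → turn -1·90°
n=1: pose=(5,-4,E); sL=25/37, sR=50/89; mL=25/37, mR=4075/6586; mL+mR=8525/6586 → advance +1; mR−mL=-375/6586 → turn -1·90°
n=2: pose=(6,-4,S); sL=200/389, sR=200/353; mL=200/389, mR=74200/137317; mL+mR=144800/137317 → advance +1; mR−mL=3600/137317 → turn +1·90°
n=3: pose=(6,-5,E); sL=100/173, sR=20/41; mL=100/173, mR=3780/7093; mL+mR=7880/7093 → advance +1; mR−mL=-320/7093 → turn -1·90°
n=4: pose=(7,-5,S); sL=40/89, sR=40/81; mL=40/89, mR=3400/7209; mL+mR=6640/7209 → advance +1; mR−mL=160/7209 → turn +1·90°
n=5: pose=(7,-6,E); sL=1/2, sR=50/117; mL=1/2, mR=217/468; mL+mR=451/468 → advance +1; mR−mL=-17/468 → turn -1·90°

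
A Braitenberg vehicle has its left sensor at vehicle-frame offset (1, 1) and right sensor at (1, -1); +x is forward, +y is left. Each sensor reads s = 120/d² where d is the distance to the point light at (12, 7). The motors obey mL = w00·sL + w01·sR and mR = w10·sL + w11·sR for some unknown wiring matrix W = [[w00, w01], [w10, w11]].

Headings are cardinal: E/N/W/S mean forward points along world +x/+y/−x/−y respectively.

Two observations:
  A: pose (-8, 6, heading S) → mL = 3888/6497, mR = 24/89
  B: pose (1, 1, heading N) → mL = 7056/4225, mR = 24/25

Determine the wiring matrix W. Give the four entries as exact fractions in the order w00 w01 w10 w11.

obs A: pose=(-8,6,S) → sL=24/73, sR=24/89, mL=3888/6497, mR=24/89
obs B: pose=(1,1,N) → sL=120/169, sR=24/25, mL=7056/4225, mR=24/25
sensor matrix S = [[24/73, 24/89], [120/169, 24/25]]; det S = 3407616/27449825
solve [mL_A; mL_B] = S·[w00; w01] and [mR_A; mR_B] = S·[w10; w11]:
  w00 = 1, w01 = 1, w10 = 0, w11 = 1

1 1 0 1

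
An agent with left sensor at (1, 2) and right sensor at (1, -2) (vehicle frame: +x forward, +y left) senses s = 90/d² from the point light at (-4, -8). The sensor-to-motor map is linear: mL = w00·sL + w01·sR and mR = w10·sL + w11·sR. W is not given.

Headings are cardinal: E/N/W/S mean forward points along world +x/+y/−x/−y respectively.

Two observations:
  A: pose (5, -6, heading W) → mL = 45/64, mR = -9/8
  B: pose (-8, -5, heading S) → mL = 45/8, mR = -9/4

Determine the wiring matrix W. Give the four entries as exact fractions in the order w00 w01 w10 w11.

obs A: pose=(5,-6,W) → sL=45/32, sR=9/8, mL=45/64, mR=-9/8
obs B: pose=(-8,-5,S) → sL=45/4, sR=9/4, mL=45/8, mR=-9/4
sensor matrix S = [[45/32, 9/8], [45/4, 9/4]]; det S = -1215/128
solve [mL_A; mL_B] = S·[w00; w01] and [mR_A; mR_B] = S·[w10; w11]:
  w00 = 1/2, w01 = 0, w10 = 0, w11 = -1

1/2 0 0 -1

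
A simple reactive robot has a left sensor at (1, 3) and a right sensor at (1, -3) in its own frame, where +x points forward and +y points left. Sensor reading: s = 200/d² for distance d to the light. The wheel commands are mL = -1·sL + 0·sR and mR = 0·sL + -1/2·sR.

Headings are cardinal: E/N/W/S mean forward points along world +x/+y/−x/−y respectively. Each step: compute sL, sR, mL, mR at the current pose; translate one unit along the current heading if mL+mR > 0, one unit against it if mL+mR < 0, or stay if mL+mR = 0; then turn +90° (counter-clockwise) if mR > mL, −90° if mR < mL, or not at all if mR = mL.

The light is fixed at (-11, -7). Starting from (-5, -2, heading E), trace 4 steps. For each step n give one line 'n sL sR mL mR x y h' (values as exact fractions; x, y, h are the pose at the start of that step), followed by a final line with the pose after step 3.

0 200/113 200/53 -200/113 -100/53 -5 -2 E
1 5/2 10 -5/2 -5 -6 -2 S
2 8 200/97 -8 -100/97 -6 -1 W
3 100/53 100/17 -100/53 -50/17 -5 -1 S
final -5 0 W

n=0: pose=(-5,-2,E); sL=200/113, sR=200/53; mL=-200/113, mR=-100/53; mL+mR=-21900/5989 → advance -1; mR−mL=-700/5989 → turn -1·90°
n=1: pose=(-6,-2,S); sL=5/2, sR=10; mL=-5/2, mR=-5; mL+mR=-15/2 → advance -1; mR−mL=-5/2 → turn -1·90°
n=2: pose=(-6,-1,W); sL=8, sR=200/97; mL=-8, mR=-100/97; mL+mR=-876/97 → advance -1; mR−mL=676/97 → turn +1·90°
n=3: pose=(-5,-1,S); sL=100/53, sR=100/17; mL=-100/53, mR=-50/17; mL+mR=-4350/901 → advance -1; mR−mL=-950/901 → turn -1·90°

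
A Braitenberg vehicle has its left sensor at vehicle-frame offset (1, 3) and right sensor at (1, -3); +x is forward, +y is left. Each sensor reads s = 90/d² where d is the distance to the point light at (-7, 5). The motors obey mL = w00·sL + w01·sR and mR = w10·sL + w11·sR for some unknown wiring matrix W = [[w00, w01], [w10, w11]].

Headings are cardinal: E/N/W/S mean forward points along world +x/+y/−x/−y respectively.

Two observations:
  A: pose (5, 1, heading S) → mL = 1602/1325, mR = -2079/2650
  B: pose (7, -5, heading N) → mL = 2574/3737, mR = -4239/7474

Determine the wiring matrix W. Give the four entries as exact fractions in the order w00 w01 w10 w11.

1 1 -1 -1/2

obs A: pose=(5,1,S) → sL=9/25, sR=45/53, mL=1602/1325, mR=-2079/2650
obs B: pose=(7,-5,N) → sL=45/101, sR=9/37, mL=2574/3737, mR=-4239/7474
sensor matrix S = [[9/25, 45/53], [45/101, 9/37]]; det S = -1439532/4951525
solve [mL_A; mL_B] = S·[w00; w01] and [mR_A; mR_B] = S·[w10; w11]:
  w00 = 1, w01 = 1, w10 = -1, w11 = -1/2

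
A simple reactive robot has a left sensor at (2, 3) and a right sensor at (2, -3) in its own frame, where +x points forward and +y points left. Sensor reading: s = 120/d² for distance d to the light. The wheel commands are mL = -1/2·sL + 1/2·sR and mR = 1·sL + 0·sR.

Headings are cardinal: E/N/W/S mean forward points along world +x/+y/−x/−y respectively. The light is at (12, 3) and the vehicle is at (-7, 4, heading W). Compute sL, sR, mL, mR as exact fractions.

left sensor world pos  = (-9, 1); dL² = 445
right sensor world pos = (-9, 7); dR² = 457
sL = 120/445 = 24/89
sR = 120/457 = 120/457
mL = -1/2·sL + 1/2·sR = -144/40673
mR = 1·sL + 0·sR = 24/89

24/89 120/457 -144/40673 24/89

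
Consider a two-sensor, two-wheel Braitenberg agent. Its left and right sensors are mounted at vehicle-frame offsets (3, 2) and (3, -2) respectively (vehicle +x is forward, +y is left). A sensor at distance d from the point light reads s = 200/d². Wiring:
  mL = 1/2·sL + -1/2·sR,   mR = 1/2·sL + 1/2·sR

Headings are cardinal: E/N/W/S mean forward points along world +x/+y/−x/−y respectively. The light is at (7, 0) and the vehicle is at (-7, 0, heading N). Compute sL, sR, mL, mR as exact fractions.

left sensor world pos  = (-9, 3); dL² = 265
right sensor world pos = (-5, 3); dR² = 153
sL = 200/265 = 40/53
sR = 200/153 = 200/153
mL = 1/2·sL + -1/2·sR = -2240/8109
mR = 1/2·sL + 1/2·sR = 8360/8109

40/53 200/153 -2240/8109 8360/8109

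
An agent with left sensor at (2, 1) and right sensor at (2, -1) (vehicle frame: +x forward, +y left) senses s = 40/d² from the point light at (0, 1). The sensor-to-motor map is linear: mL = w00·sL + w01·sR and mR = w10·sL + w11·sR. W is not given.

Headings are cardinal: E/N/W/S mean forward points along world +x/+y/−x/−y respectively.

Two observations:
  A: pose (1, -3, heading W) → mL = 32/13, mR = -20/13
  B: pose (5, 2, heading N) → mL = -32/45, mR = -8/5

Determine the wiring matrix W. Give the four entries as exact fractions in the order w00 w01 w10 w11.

-1 1 -1 0

obs A: pose=(1,-3,W) → sL=20/13, sR=4, mL=32/13, mR=-20/13
obs B: pose=(5,2,N) → sL=8/5, sR=8/9, mL=-32/45, mR=-8/5
sensor matrix S = [[20/13, 4], [8/5, 8/9]]; det S = -2944/585
solve [mL_A; mL_B] = S·[w00; w01] and [mR_A; mR_B] = S·[w10; w11]:
  w00 = -1, w01 = 1, w10 = -1, w11 = 0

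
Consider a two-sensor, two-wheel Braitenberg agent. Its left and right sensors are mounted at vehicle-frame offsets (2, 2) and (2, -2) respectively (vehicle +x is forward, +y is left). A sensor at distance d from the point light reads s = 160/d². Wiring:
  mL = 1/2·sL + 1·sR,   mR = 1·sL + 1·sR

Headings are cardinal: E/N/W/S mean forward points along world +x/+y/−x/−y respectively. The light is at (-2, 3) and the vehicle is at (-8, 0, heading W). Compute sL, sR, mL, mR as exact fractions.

left sensor world pos  = (-10, -2); dL² = 89
right sensor world pos = (-10, 2); dR² = 65
sL = 160/89 = 160/89
sR = 160/65 = 32/13
mL = 1/2·sL + 1·sR = 3888/1157
mR = 1·sL + 1·sR = 4928/1157

160/89 32/13 3888/1157 4928/1157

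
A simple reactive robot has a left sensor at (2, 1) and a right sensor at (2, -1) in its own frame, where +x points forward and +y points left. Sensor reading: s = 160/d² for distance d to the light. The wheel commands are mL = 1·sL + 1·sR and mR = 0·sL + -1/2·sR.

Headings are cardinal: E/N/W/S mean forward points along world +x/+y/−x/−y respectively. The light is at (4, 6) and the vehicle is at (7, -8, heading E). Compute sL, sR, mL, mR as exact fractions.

80/97 16/25 3552/2425 -8/25

left sensor world pos  = (9, -7); dL² = 194
right sensor world pos = (9, -9); dR² = 250
sL = 160/194 = 80/97
sR = 160/250 = 16/25
mL = 1·sL + 1·sR = 3552/2425
mR = 0·sL + -1/2·sR = -8/25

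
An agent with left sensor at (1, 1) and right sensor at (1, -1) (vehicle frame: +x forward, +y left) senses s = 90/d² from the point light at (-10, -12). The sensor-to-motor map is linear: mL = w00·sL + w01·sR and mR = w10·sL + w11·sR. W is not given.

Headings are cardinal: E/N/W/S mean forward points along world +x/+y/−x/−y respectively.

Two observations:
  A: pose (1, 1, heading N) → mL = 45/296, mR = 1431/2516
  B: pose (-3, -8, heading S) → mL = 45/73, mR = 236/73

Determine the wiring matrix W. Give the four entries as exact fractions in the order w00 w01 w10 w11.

obs A: pose=(1,1,N) → sL=45/148, sR=9/34, mL=45/296, mR=1431/2516
obs B: pose=(-3,-8,S) → sL=90/73, sR=2, mL=45/73, mR=236/73
sensor matrix S = [[45/148, 9/34], [90/73, 2]]; det S = 25875/91834
solve [mL_A; mL_B] = S·[w00; w01] and [mR_A; mR_B] = S·[w10; w11]:
  w00 = 1/2, w01 = 0, w10 = 1, w11 = 1

1/2 0 1 1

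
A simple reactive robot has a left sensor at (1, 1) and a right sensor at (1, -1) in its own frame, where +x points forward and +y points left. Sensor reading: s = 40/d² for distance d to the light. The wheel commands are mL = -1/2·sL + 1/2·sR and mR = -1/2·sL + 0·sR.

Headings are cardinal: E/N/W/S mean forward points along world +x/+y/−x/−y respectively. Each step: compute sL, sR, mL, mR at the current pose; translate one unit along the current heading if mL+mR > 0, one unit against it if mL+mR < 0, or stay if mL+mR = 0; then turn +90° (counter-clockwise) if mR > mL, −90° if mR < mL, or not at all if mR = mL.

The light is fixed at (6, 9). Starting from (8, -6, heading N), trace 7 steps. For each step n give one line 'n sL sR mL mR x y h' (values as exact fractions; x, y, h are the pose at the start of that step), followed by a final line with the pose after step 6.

0 40/197 8/41 -32/8077 -20/197 8 -6 N
1 20/117 20/149 -320/17433 -10/117 8 -7 E
2 40/293 40/289 80/84677 -20/293 7 -7 S
3 5/32 10/49 75/3136 -5/64 7 -6 W
4 40/197 8/41 -32/8077 -20/197 8 -6 N
5 20/117 20/149 -320/17433 -10/117 8 -7 E
6 40/293 40/289 80/84677 -20/293 7 -7 S
final 7 -6 W

n=0: pose=(8,-6,N); sL=40/197, sR=8/41; mL=-32/8077, mR=-20/197; mL+mR=-852/8077 → advance -1; mR−mL=-4/41 → turn -1·90°
n=1: pose=(8,-7,E); sL=20/117, sR=20/149; mL=-320/17433, mR=-10/117; mL+mR=-1810/17433 → advance -1; mR−mL=-10/149 → turn -1·90°
n=2: pose=(7,-7,S); sL=40/293, sR=40/289; mL=80/84677, mR=-20/293; mL+mR=-5700/84677 → advance -1; mR−mL=-20/289 → turn -1·90°
n=3: pose=(7,-6,W); sL=5/32, sR=10/49; mL=75/3136, mR=-5/64; mL+mR=-85/1568 → advance -1; mR−mL=-5/49 → turn -1·90°
n=4: pose=(8,-6,N); sL=40/197, sR=8/41; mL=-32/8077, mR=-20/197; mL+mR=-852/8077 → advance -1; mR−mL=-4/41 → turn -1·90°
n=5: pose=(8,-7,E); sL=20/117, sR=20/149; mL=-320/17433, mR=-10/117; mL+mR=-1810/17433 → advance -1; mR−mL=-10/149 → turn -1·90°
n=6: pose=(7,-7,S); sL=40/293, sR=40/289; mL=80/84677, mR=-20/293; mL+mR=-5700/84677 → advance -1; mR−mL=-20/289 → turn -1·90°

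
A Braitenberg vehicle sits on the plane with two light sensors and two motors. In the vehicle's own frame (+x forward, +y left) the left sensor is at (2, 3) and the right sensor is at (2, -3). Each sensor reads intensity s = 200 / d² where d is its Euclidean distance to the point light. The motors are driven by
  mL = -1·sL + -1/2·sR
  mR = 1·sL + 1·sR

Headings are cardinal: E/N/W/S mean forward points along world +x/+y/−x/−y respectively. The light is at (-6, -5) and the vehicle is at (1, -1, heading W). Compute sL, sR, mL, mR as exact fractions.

left sensor world pos  = (-1, -4); dL² = 26
right sensor world pos = (-1, 2); dR² = 74
sL = 200/26 = 100/13
sR = 200/74 = 100/37
mL = -1·sL + -1/2·sR = -4350/481
mR = 1·sL + 1·sR = 5000/481

100/13 100/37 -4350/481 5000/481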